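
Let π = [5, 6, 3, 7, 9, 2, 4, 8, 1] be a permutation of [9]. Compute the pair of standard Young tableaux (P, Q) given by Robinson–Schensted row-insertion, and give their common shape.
P = [1, 4, 7, 8] / [2, 6, 9] / [3] / [5];  Q = [1, 2, 4, 5] / [3, 7, 8] / [6] / [9];  common shape = (4, 3, 1, 1)

Row-insert the values π_1, π_2, … into P one at a time, bumping the leftmost entry strictly greater than the inserted value down to the next row. The recording tableau Q records, in position (i, j), the step at which that cell was added to P.
  Insert 5 (step 1): P = [5];  Q = [1]
  Insert 6 (step 2): P = [5, 6];  Q = [1, 2]
  Insert 3 (step 3): P = [3, 6] / [5];  Q = [1, 2] / [3]
  Insert 7 (step 4): P = [3, 6, 7] / [5];  Q = [1, 2, 4] / [3]
  Insert 9 (step 5): P = [3, 6, 7, 9] / [5];  Q = [1, 2, 4, 5] / [3]
  Insert 2 (step 6): P = [2, 6, 7, 9] / [3] / [5];  Q = [1, 2, 4, 5] / [3] / [6]
  Insert 4 (step 7): P = [2, 4, 7, 9] / [3, 6] / [5];  Q = [1, 2, 4, 5] / [3, 7] / [6]
  Insert 8 (step 8): P = [2, 4, 7, 8] / [3, 6, 9] / [5];  Q = [1, 2, 4, 5] / [3, 7, 8] / [6]
  Insert 1 (step 9): P = [1, 4, 7, 8] / [2, 6, 9] / [3] / [5];  Q = [1, 2, 4, 5] / [3, 7, 8] / [6] / [9]
Final shape: (4, 3, 1, 1).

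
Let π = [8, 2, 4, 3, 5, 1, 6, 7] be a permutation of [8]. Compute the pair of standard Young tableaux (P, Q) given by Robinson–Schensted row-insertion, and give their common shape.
P = [1, 3, 5, 6, 7] / [2] / [4] / [8];  Q = [1, 3, 5, 7, 8] / [2] / [4] / [6];  common shape = (5, 1, 1, 1)

Row-insert the values π_1, π_2, … into P one at a time, bumping the leftmost entry strictly greater than the inserted value down to the next row. The recording tableau Q records, in position (i, j), the step at which that cell was added to P.
  Insert 8 (step 1): P = [8];  Q = [1]
  Insert 2 (step 2): P = [2] / [8];  Q = [1] / [2]
  Insert 4 (step 3): P = [2, 4] / [8];  Q = [1, 3] / [2]
  Insert 3 (step 4): P = [2, 3] / [4] / [8];  Q = [1, 3] / [2] / [4]
  Insert 5 (step 5): P = [2, 3, 5] / [4] / [8];  Q = [1, 3, 5] / [2] / [4]
  Insert 1 (step 6): P = [1, 3, 5] / [2] / [4] / [8];  Q = [1, 3, 5] / [2] / [4] / [6]
  Insert 6 (step 7): P = [1, 3, 5, 6] / [2] / [4] / [8];  Q = [1, 3, 5, 7] / [2] / [4] / [6]
  Insert 7 (step 8): P = [1, 3, 5, 6, 7] / [2] / [4] / [8];  Q = [1, 3, 5, 7, 8] / [2] / [4] / [6]
Final shape: (5, 1, 1, 1).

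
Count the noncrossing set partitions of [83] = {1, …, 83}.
C_83 = 68854441132780194707888052034668647142985206100

These noncrossing partitions are counted by the Catalan number C_n = (1/(n + 1)) · C(2n, n). For n = 83: C_83 = (1/84) · C(166, 83) = 5783773055153536355462596370912166360010757312400/84 = 68854441132780194707888052034668647142985206100.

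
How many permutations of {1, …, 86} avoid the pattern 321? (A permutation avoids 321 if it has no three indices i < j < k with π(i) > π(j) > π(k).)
C_86 = 4180080073556524734514695828170907458428751314320

These 321-avoiding permutations are counted by the Catalan number C_n = (1/(n + 1)) · C(2n, n). For n = 86: C_86 = (1/87) · C(172, 86) = 363666966399417651902778537050868948883301364345840/87 = 4180080073556524734514695828170907458428751314320.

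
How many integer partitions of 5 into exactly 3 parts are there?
p(5, 3 parts) = 2

Partitions of n into exactly k parts ↔ partitions of n − k into at most k parts (subtract 1 from each part). For n = 5, k = 3, the partitions are: 3+1+1, 2+2+1. Count = 2.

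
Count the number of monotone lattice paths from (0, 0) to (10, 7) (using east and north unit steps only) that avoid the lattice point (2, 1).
Number of paths = 10439

Total paths from (0, 0) to (10, 7): C(17, 10) = 19448. Paths through (2, 1): (paths (0, 0) → (2, 1)) × (paths (2, 1) → (10, 7)) = C(3, 2) · C(14, 8) = 3 · 3003 = 9009. Avoidance count = 19448 − 9009 = 10439.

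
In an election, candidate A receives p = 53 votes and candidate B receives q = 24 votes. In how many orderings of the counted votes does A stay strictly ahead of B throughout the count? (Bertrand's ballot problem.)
Strict-lead orderings = 20615476731532656300

Total orderings of the 77 votes with 53 for A: C(77, 53) = 54737645114759121900. By the Bertrand ballot formula (Cycle Lemma / reflection principle), the number of orderings in which A is strictly ahead of B throughout is (p − q)/(p + q) · C(p + q, p) = (53 − 24)/(53 + 24) · 54737645114759121900 = 20615476731532656300.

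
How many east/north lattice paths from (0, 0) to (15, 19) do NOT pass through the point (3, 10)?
Number of paths = 1771903540

Total paths from (0, 0) to (15, 19): C(34, 15) = 1855967520. Paths through (3, 10): (paths (0, 0) → (3, 10)) × (paths (3, 10) → (15, 19)) = C(13, 3) · C(21, 12) = 286 · 293930 = 84063980. Avoidance count = 1855967520 − 84063980 = 1771903540.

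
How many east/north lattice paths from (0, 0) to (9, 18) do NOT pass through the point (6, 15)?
Number of paths = 3601545

Total paths from (0, 0) to (9, 18): C(27, 9) = 4686825. Paths through (6, 15): (paths (0, 0) → (6, 15)) × (paths (6, 15) → (9, 18)) = C(21, 6) · C(6, 3) = 54264 · 20 = 1085280. Avoidance count = 4686825 − 1085280 = 3601545.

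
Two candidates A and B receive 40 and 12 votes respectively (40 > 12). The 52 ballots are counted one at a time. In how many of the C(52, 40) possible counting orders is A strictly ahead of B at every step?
Strict-lead orderings = 111127372930

Total orderings of the 52 votes with 40 for A: C(52, 40) = 206379406870. By the Bertrand ballot formula (Cycle Lemma / reflection principle), the number of orderings in which A is strictly ahead of B throughout is (p − q)/(p + q) · C(p + q, p) = (40 − 12)/(40 + 12) · 206379406870 = 111127372930.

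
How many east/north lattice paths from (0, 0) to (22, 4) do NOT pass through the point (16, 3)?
Number of paths = 8167

Total paths from (0, 0) to (22, 4): C(26, 22) = 14950. Paths through (16, 3): (paths (0, 0) → (16, 3)) × (paths (16, 3) → (22, 4)) = C(19, 16) · C(7, 6) = 969 · 7 = 6783. Avoidance count = 14950 − 6783 = 8167.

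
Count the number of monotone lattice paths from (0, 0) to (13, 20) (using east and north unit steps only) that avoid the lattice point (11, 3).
Number of paths = 573104196

Total paths from (0, 0) to (13, 20): C(33, 13) = 573166440. Paths through (11, 3): (paths (0, 0) → (11, 3)) × (paths (11, 3) → (13, 20)) = C(14, 11) · C(19, 2) = 364 · 171 = 62244. Avoidance count = 573166440 − 62244 = 573104196.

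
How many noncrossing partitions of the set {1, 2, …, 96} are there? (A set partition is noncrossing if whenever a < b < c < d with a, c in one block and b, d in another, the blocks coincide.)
C_96 = 3721443204405954385563870541379246659709506697378694300

These noncrossing partitions are counted by the Catalan number C_n = (1/(n + 1)) · C(2n, n). For n = 96: C_96 = (1/97) · C(192, 96) = 360979990827377575399695442513786925991822149645733347100/97 = 3721443204405954385563870541379246659709506697378694300.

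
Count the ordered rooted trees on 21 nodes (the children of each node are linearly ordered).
C_20 = 6564120420

These ordered rooted trees are counted by the Catalan number C_n = (1/(n + 1)) · C(2n, n). For n = 20: C_20 = (1/21) · C(40, 20) = 137846528820/21 = 6564120420.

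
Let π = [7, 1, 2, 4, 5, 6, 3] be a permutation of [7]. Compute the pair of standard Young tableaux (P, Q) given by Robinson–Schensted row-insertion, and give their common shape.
P = [1, 2, 3, 5, 6] / [4] / [7];  Q = [1, 3, 4, 5, 6] / [2] / [7];  common shape = (5, 1, 1)

Row-insert the values π_1, π_2, … into P one at a time, bumping the leftmost entry strictly greater than the inserted value down to the next row. The recording tableau Q records, in position (i, j), the step at which that cell was added to P.
  Insert 7 (step 1): P = [7];  Q = [1]
  Insert 1 (step 2): P = [1] / [7];  Q = [1] / [2]
  Insert 2 (step 3): P = [1, 2] / [7];  Q = [1, 3] / [2]
  Insert 4 (step 4): P = [1, 2, 4] / [7];  Q = [1, 3, 4] / [2]
  Insert 5 (step 5): P = [1, 2, 4, 5] / [7];  Q = [1, 3, 4, 5] / [2]
  Insert 6 (step 6): P = [1, 2, 4, 5, 6] / [7];  Q = [1, 3, 4, 5, 6] / [2]
  Insert 3 (step 7): P = [1, 2, 3, 5, 6] / [4] / [7];  Q = [1, 3, 4, 5, 6] / [2] / [7]
Final shape: (5, 1, 1).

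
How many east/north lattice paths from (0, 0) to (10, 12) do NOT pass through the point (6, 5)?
Number of paths = 494186

Total paths from (0, 0) to (10, 12): C(22, 10) = 646646. Paths through (6, 5): (paths (0, 0) → (6, 5)) × (paths (6, 5) → (10, 12)) = C(11, 6) · C(11, 4) = 462 · 330 = 152460. Avoidance count = 646646 − 152460 = 494186.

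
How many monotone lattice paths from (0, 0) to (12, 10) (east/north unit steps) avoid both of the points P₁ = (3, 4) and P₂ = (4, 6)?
Number of paths = 419496

Inclusion–exclusion. Total paths: C(22, 12) = 646646. Through P₁: C(7, 3)·C(15, 9) = 175175. Through P₂: C(10, 4)·C(12, 8) = 103950. Since P₁ is strictly southwest of P₂, a monotone path through both must visit P₁ then P₂; paths through both = C(7, 3)·C(3, 1)·C(12, 8) = 51975. Avoid both = 646646 − 175175 − 103950 + 51975 = 419496.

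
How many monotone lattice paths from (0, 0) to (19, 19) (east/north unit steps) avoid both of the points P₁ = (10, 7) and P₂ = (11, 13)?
Number of paths = 22541809136

Inclusion–exclusion. Total paths: C(38, 19) = 35345263800. Through P₁: C(17, 10)·C(21, 9) = 5716350640. Through P₂: C(24, 11)·C(14, 8) = 7495920432. Since P₁ is strictly southwest of P₂, a monotone path through both must visit P₁ then P₂; paths through both = C(17, 10)·C(7, 1)·C(14, 8) = 408816408. Avoid both = 35345263800 − 5716350640 − 7495920432 + 408816408 = 22541809136.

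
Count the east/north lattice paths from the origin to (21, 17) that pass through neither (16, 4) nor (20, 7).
Number of paths = 28731728415

Inclusion–exclusion. Total paths: C(38, 21) = 28781143380. Through P₁: C(20, 16)·C(18, 5) = 41511960. Through P₂: C(27, 20)·C(11, 1) = 9768330. Since P₁ is strictly southwest of P₂, a monotone path through both must visit P₁ then P₂; paths through both = C(20, 16)·C(7, 4)·C(11, 1) = 1865325. Avoid both = 28781143380 − 41511960 − 9768330 + 1865325 = 28731728415.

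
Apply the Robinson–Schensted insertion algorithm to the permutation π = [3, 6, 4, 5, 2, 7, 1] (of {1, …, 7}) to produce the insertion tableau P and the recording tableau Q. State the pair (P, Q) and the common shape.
P = [1, 4, 5, 7] / [2] / [3] / [6];  Q = [1, 2, 4, 6] / [3] / [5] / [7];  common shape = (4, 1, 1, 1)

Row-insert the values π_1, π_2, … into P one at a time, bumping the leftmost entry strictly greater than the inserted value down to the next row. The recording tableau Q records, in position (i, j), the step at which that cell was added to P.
  Insert 3 (step 1): P = [3];  Q = [1]
  Insert 6 (step 2): P = [3, 6];  Q = [1, 2]
  Insert 4 (step 3): P = [3, 4] / [6];  Q = [1, 2] / [3]
  Insert 5 (step 4): P = [3, 4, 5] / [6];  Q = [1, 2, 4] / [3]
  Insert 2 (step 5): P = [2, 4, 5] / [3] / [6];  Q = [1, 2, 4] / [3] / [5]
  Insert 7 (step 6): P = [2, 4, 5, 7] / [3] / [6];  Q = [1, 2, 4, 6] / [3] / [5]
  Insert 1 (step 7): P = [1, 4, 5, 7] / [2] / [3] / [6];  Q = [1, 2, 4, 6] / [3] / [5] / [7]
Final shape: (4, 1, 1, 1).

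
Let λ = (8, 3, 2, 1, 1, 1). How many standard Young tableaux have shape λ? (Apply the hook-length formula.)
# SYT of shape (8, 3, 2, 1, 1, 1) = 337920

Hook-length formula: f^λ = n! / Π hook(c), product over all cells c of the Young diagram. For λ = (8, 3, 2, 1, 1, 1), n = 16 boxes. Hook lengths by row (left-to-right, top-to-bottom): [13, 9, 7, 5, 4, 3, 2, 1]; [7, 3, 1]; [5, 1]; [3]; [2]; [1]. Product of hooks = 61916400. So f^λ = 16! / 61916400 = 20922789888000 / 61916400 = 337920.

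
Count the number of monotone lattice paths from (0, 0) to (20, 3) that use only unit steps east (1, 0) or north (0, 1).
Number of paths = 1771

A monotone lattice path from (0, 0) to (20, 3) consists of 20 east steps and 3 north steps in some order, so it is determined by which 20 of the 23 steps are east. The count is C(23, 20) = 1771.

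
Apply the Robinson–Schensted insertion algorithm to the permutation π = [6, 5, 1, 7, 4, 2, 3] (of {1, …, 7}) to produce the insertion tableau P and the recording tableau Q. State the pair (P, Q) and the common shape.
P = [1, 2, 3] / [4, 7] / [5] / [6];  Q = [1, 4, 7] / [2, 5] / [3] / [6];  common shape = (3, 2, 1, 1)

Row-insert the values π_1, π_2, … into P one at a time, bumping the leftmost entry strictly greater than the inserted value down to the next row. The recording tableau Q records, in position (i, j), the step at which that cell was added to P.
  Insert 6 (step 1): P = [6];  Q = [1]
  Insert 5 (step 2): P = [5] / [6];  Q = [1] / [2]
  Insert 1 (step 3): P = [1] / [5] / [6];  Q = [1] / [2] / [3]
  Insert 7 (step 4): P = [1, 7] / [5] / [6];  Q = [1, 4] / [2] / [3]
  Insert 4 (step 5): P = [1, 4] / [5, 7] / [6];  Q = [1, 4] / [2, 5] / [3]
  Insert 2 (step 6): P = [1, 2] / [4, 7] / [5] / [6];  Q = [1, 4] / [2, 5] / [3] / [6]
  Insert 3 (step 7): P = [1, 2, 3] / [4, 7] / [5] / [6];  Q = [1, 4, 7] / [2, 5] / [3] / [6]
Final shape: (3, 2, 1, 1).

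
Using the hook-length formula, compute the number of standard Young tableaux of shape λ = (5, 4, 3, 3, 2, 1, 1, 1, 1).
# SYT of shape (5, 4, 3, 3, 2, 1, 1, 1, 1) = 415458750

Hook-length formula: f^λ = n! / Π hook(c), product over all cells c of the Young diagram. For λ = (5, 4, 3, 3, 2, 1, 1, 1, 1), n = 21 boxes. Hook lengths by row (left-to-right, top-to-bottom): [13, 8, 6, 3, 1]; [11, 6, 4, 1]; [9, 4, 2]; [8, 3, 1]; [6, 1]; [4]; [3]; [2]; [1]. Product of hooks = 122974765056. So f^λ = 21! / 122974765056 = 51090942171709440000 / 122974765056 = 415458750.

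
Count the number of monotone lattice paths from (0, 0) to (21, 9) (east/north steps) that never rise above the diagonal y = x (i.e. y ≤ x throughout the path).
Number of paths = 8454225

By the reflection principle (André's argument), the number of monotone paths to (21, 9) with n ≤ m that never go above y = x is C(30, 21) − C(30, 22) = 14307150 − 5852925 = 8454225.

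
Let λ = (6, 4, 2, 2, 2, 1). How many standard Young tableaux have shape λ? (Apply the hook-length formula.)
# SYT of shape (6, 4, 2, 2, 2, 1) = 2598960

Hook-length formula: f^λ = n! / Π hook(c), product over all cells c of the Young diagram. For λ = (6, 4, 2, 2, 2, 1), n = 17 boxes. Hook lengths by row (left-to-right, top-to-bottom): [11, 9, 5, 4, 2, 1]; [8, 6, 2, 1]; [5, 3]; [4, 2]; [3, 1]; [1]. Product of hooks = 136857600. So f^λ = 17! / 136857600 = 355687428096000 / 136857600 = 2598960.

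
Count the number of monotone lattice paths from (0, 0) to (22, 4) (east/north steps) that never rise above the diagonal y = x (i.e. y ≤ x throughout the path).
Number of paths = 12350

By the reflection principle (André's argument), the number of monotone paths to (22, 4) with n ≤ m that never go above y = x is C(26, 22) − C(26, 23) = 14950 − 2600 = 12350.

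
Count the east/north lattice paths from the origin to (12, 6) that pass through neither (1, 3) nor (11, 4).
Number of paths = 13145

Inclusion–exclusion. Total paths: C(18, 12) = 18564. Through P₁: C(4, 1)·C(14, 11) = 1456. Through P₂: C(15, 11)·C(3, 1) = 4095. Since P₁ is strictly southwest of P₂, a monotone path through both must visit P₁ then P₂; paths through both = C(4, 1)·C(11, 10)·C(3, 1) = 132. Avoid both = 18564 − 1456 − 4095 + 132 = 13145.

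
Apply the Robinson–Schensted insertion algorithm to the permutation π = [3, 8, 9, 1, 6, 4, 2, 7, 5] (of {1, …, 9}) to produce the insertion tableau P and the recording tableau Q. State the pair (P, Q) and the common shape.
P = [1, 2, 5] / [3, 4, 7] / [6, 9] / [8];  Q = [1, 2, 3] / [4, 5, 8] / [6, 9] / [7];  common shape = (3, 3, 2, 1)

Row-insert the values π_1, π_2, … into P one at a time, bumping the leftmost entry strictly greater than the inserted value down to the next row. The recording tableau Q records, in position (i, j), the step at which that cell was added to P.
  Insert 3 (step 1): P = [3];  Q = [1]
  Insert 8 (step 2): P = [3, 8];  Q = [1, 2]
  Insert 9 (step 3): P = [3, 8, 9];  Q = [1, 2, 3]
  Insert 1 (step 4): P = [1, 8, 9] / [3];  Q = [1, 2, 3] / [4]
  Insert 6 (step 5): P = [1, 6, 9] / [3, 8];  Q = [1, 2, 3] / [4, 5]
  Insert 4 (step 6): P = [1, 4, 9] / [3, 6] / [8];  Q = [1, 2, 3] / [4, 5] / [6]
  Insert 2 (step 7): P = [1, 2, 9] / [3, 4] / [6] / [8];  Q = [1, 2, 3] / [4, 5] / [6] / [7]
  Insert 7 (step 8): P = [1, 2, 7] / [3, 4, 9] / [6] / [8];  Q = [1, 2, 3] / [4, 5, 8] / [6] / [7]
  Insert 5 (step 9): P = [1, 2, 5] / [3, 4, 7] / [6, 9] / [8];  Q = [1, 2, 3] / [4, 5, 8] / [6, 9] / [7]
Final shape: (3, 3, 2, 1).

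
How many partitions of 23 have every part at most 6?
p(23, parts ≤ 6) = 454

Use the recurrence p(n, m) = p(n, m−1) + p(n−m, m): either the largest part is < m (count p(n, m−1)) or the largest part is exactly m (remove one copy of m, count p(n−m, m)). With p(0, ·) = 1 this gives p(23, parts ≤ 6) = 454. (By conjugating Young diagrams, this also counts partitions of 23 into at most 6 parts.)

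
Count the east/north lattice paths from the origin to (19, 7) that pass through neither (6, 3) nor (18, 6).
Number of paths = 265128

Inclusion–exclusion. Total paths: C(26, 19) = 657800. Through P₁: C(9, 6)·C(17, 13) = 199920. Through P₂: C(24, 18)·C(2, 1) = 269192. Since P₁ is strictly southwest of P₂, a monotone path through both must visit P₁ then P₂; paths through both = C(9, 6)·C(15, 12)·C(2, 1) = 76440. Avoid both = 657800 − 199920 − 269192 + 76440 = 265128.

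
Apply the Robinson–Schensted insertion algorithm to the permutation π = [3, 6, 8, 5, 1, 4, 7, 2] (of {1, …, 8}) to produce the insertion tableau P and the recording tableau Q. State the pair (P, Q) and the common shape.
P = [1, 2, 7] / [3, 4, 8] / [5] / [6];  Q = [1, 2, 3] / [4, 6, 7] / [5] / [8];  common shape = (3, 3, 1, 1)

Row-insert the values π_1, π_2, … into P one at a time, bumping the leftmost entry strictly greater than the inserted value down to the next row. The recording tableau Q records, in position (i, j), the step at which that cell was added to P.
  Insert 3 (step 1): P = [3];  Q = [1]
  Insert 6 (step 2): P = [3, 6];  Q = [1, 2]
  Insert 8 (step 3): P = [3, 6, 8];  Q = [1, 2, 3]
  Insert 5 (step 4): P = [3, 5, 8] / [6];  Q = [1, 2, 3] / [4]
  Insert 1 (step 5): P = [1, 5, 8] / [3] / [6];  Q = [1, 2, 3] / [4] / [5]
  Insert 4 (step 6): P = [1, 4, 8] / [3, 5] / [6];  Q = [1, 2, 3] / [4, 6] / [5]
  Insert 7 (step 7): P = [1, 4, 7] / [3, 5, 8] / [6];  Q = [1, 2, 3] / [4, 6, 7] / [5]
  Insert 2 (step 8): P = [1, 2, 7] / [3, 4, 8] / [5] / [6];  Q = [1, 2, 3] / [4, 6, 7] / [5] / [8]
Final shape: (3, 3, 1, 1).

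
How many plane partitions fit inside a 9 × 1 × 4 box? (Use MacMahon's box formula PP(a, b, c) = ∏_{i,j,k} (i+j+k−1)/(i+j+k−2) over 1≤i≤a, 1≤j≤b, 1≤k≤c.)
PP(9, 1, 4) = 715

Evaluate the triple product over i = 1..9, j = 1..1, k = 1..4. The factors are (2/1) · (3/2) · (4/3) · (5/4) · (3/2) · (4/3) · (5/4) · (6/5) · … (36 factors total). The numerators and denominators telescope so the product is an integer; carrying out the multiplication exactly gives PP(9, 1, 4) = 715.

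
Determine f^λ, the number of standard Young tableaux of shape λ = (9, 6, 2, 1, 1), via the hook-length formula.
# SYT of shape (9, 6, 2, 1, 1) = 8953560

Hook-length formula: f^λ = n! / Π hook(c), product over all cells c of the Young diagram. For λ = (9, 6, 2, 1, 1), n = 19 boxes. Hook lengths by row (left-to-right, top-to-bottom): [13, 10, 8, 7, 6, 5, 3, 2, 1]; [9, 6, 4, 3, 2, 1]; [4, 1]; [2]; [1]. Product of hooks = 13586227200. So f^λ = 19! / 13586227200 = 121645100408832000 / 13586227200 = 8953560.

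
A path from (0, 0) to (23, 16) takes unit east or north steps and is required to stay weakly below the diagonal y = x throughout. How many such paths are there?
Number of paths = 12570420330

By the reflection principle (André's argument), the number of monotone paths to (23, 16) with n ≤ m that never go above y = x is C(39, 23) − C(39, 24) = 37711260990 − 25140840660 = 12570420330.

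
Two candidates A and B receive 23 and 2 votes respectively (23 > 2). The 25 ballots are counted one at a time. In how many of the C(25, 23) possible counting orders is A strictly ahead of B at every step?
Strict-lead orderings = 252

Total orderings of the 25 votes with 23 for A: C(25, 23) = 300. By the Bertrand ballot formula (Cycle Lemma / reflection principle), the number of orderings in which A is strictly ahead of B throughout is (p − q)/(p + q) · C(p + q, p) = (23 − 2)/(23 + 2) · 300 = 252.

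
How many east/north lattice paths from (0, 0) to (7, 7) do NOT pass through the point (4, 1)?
Number of paths = 3012

Total paths from (0, 0) to (7, 7): C(14, 7) = 3432. Paths through (4, 1): (paths (0, 0) → (4, 1)) × (paths (4, 1) → (7, 7)) = C(5, 4) · C(9, 3) = 5 · 84 = 420. Avoidance count = 3432 − 420 = 3012.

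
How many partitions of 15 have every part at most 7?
p(15, parts ≤ 7) = 131

Partitions of 15 with all parts ≤ 7: 7+7+1, 7+6+2, 7+6+1+1, 7+5+3, 7+5+2+1, 7+5+1+1+1, 7+4+4, 7+4+3+1, 7+4+2+2, 7+4+2+1+1, 7+4+1+1+1+1, 7+3+3+2, 7+3+3+1+1, 7+3+2+2+1, 7+3+2+1+1+1, 7+3+1+1+1+1+1, 7+2+2+2+2, 7+2+2+2+1+1, 7+2+2+1+1+1+1, 7+2+1+1+1+1+1+1, 7+1+1+1+1+1+1+1+1, 6+6+3, 6+6+2+1, 6+6+1+1+1, 6+5+4, 6+5+3+1, 6+5+2+2, 6+5+2+1+1, 6+5+1+1+1+1, 6+4+4+1, … (131 total). Count = 131.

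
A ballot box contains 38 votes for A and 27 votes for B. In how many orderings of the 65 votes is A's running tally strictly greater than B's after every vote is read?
Strict-lead orderings = 245079125348117984

Total orderings of the 65 votes with 38 for A: C(65, 38) = 1448194831602515360. By the Bertrand ballot formula (Cycle Lemma / reflection principle), the number of orderings in which A is strictly ahead of B throughout is (p − q)/(p + q) · C(p + q, p) = (38 − 27)/(38 + 27) · 1448194831602515360 = 245079125348117984.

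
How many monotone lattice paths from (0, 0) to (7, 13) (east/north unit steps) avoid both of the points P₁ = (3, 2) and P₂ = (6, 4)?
Number of paths = 62770

Inclusion–exclusion. Total paths: C(20, 7) = 77520. Through P₁: C(5, 3)·C(15, 4) = 13650. Through P₂: C(10, 6)·C(10, 1) = 2100. Since P₁ is strictly southwest of P₂, a monotone path through both must visit P₁ then P₂; paths through both = C(5, 3)·C(5, 3)·C(10, 1) = 1000. Avoid both = 77520 − 13650 − 2100 + 1000 = 62770.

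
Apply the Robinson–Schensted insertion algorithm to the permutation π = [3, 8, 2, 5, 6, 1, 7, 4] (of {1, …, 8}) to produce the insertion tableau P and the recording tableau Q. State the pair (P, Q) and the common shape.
P = [1, 4, 6, 7] / [2, 5] / [3, 8];  Q = [1, 2, 5, 7] / [3, 4] / [6, 8];  common shape = (4, 2, 2)

Row-insert the values π_1, π_2, … into P one at a time, bumping the leftmost entry strictly greater than the inserted value down to the next row. The recording tableau Q records, in position (i, j), the step at which that cell was added to P.
  Insert 3 (step 1): P = [3];  Q = [1]
  Insert 8 (step 2): P = [3, 8];  Q = [1, 2]
  Insert 2 (step 3): P = [2, 8] / [3];  Q = [1, 2] / [3]
  Insert 5 (step 4): P = [2, 5] / [3, 8];  Q = [1, 2] / [3, 4]
  Insert 6 (step 5): P = [2, 5, 6] / [3, 8];  Q = [1, 2, 5] / [3, 4]
  Insert 1 (step 6): P = [1, 5, 6] / [2, 8] / [3];  Q = [1, 2, 5] / [3, 4] / [6]
  Insert 7 (step 7): P = [1, 5, 6, 7] / [2, 8] / [3];  Q = [1, 2, 5, 7] / [3, 4] / [6]
  Insert 4 (step 8): P = [1, 4, 6, 7] / [2, 5] / [3, 8];  Q = [1, 2, 5, 7] / [3, 4] / [6, 8]
Final shape: (4, 2, 2).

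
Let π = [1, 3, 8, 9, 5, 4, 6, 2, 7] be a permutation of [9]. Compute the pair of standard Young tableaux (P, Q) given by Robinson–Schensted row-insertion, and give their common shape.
P = [1, 2, 4, 6, 7] / [3, 9] / [5] / [8];  Q = [1, 2, 3, 4, 9] / [5, 7] / [6] / [8];  common shape = (5, 2, 1, 1)

Row-insert the values π_1, π_2, … into P one at a time, bumping the leftmost entry strictly greater than the inserted value down to the next row. The recording tableau Q records, in position (i, j), the step at which that cell was added to P.
  Insert 1 (step 1): P = [1];  Q = [1]
  Insert 3 (step 2): P = [1, 3];  Q = [1, 2]
  Insert 8 (step 3): P = [1, 3, 8];  Q = [1, 2, 3]
  Insert 9 (step 4): P = [1, 3, 8, 9];  Q = [1, 2, 3, 4]
  Insert 5 (step 5): P = [1, 3, 5, 9] / [8];  Q = [1, 2, 3, 4] / [5]
  Insert 4 (step 6): P = [1, 3, 4, 9] / [5] / [8];  Q = [1, 2, 3, 4] / [5] / [6]
  Insert 6 (step 7): P = [1, 3, 4, 6] / [5, 9] / [8];  Q = [1, 2, 3, 4] / [5, 7] / [6]
  Insert 2 (step 8): P = [1, 2, 4, 6] / [3, 9] / [5] / [8];  Q = [1, 2, 3, 4] / [5, 7] / [6] / [8]
  Insert 7 (step 9): P = [1, 2, 4, 6, 7] / [3, 9] / [5] / [8];  Q = [1, 2, 3, 4, 9] / [5, 7] / [6] / [8]
Final shape: (5, 2, 1, 1).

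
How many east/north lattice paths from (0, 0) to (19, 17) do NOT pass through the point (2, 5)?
Number of paths = 7507681965

Total paths from (0, 0) to (19, 17): C(36, 19) = 8597496600. Paths through (2, 5): (paths (0, 0) → (2, 5)) × (paths (2, 5) → (19, 17)) = C(7, 2) · C(29, 17) = 21 · 51895935 = 1089814635. Avoidance count = 8597496600 − 1089814635 = 7507681965.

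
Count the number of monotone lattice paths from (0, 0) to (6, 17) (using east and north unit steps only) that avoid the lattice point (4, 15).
Number of paths = 77691

Total paths from (0, 0) to (6, 17): C(23, 6) = 100947. Paths through (4, 15): (paths (0, 0) → (4, 15)) × (paths (4, 15) → (6, 17)) = C(19, 4) · C(4, 2) = 3876 · 6 = 23256. Avoidance count = 100947 − 23256 = 77691.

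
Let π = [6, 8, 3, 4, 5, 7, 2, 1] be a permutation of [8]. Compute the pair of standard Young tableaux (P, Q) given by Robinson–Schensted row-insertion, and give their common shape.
P = [1, 4, 5, 7] / [2, 8] / [3] / [6];  Q = [1, 2, 5, 6] / [3, 4] / [7] / [8];  common shape = (4, 2, 1, 1)

Row-insert the values π_1, π_2, … into P one at a time, bumping the leftmost entry strictly greater than the inserted value down to the next row. The recording tableau Q records, in position (i, j), the step at which that cell was added to P.
  Insert 6 (step 1): P = [6];  Q = [1]
  Insert 8 (step 2): P = [6, 8];  Q = [1, 2]
  Insert 3 (step 3): P = [3, 8] / [6];  Q = [1, 2] / [3]
  Insert 4 (step 4): P = [3, 4] / [6, 8];  Q = [1, 2] / [3, 4]
  Insert 5 (step 5): P = [3, 4, 5] / [6, 8];  Q = [1, 2, 5] / [3, 4]
  Insert 7 (step 6): P = [3, 4, 5, 7] / [6, 8];  Q = [1, 2, 5, 6] / [3, 4]
  Insert 2 (step 7): P = [2, 4, 5, 7] / [3, 8] / [6];  Q = [1, 2, 5, 6] / [3, 4] / [7]
  Insert 1 (step 8): P = [1, 4, 5, 7] / [2, 8] / [3] / [6];  Q = [1, 2, 5, 6] / [3, 4] / [7] / [8]
Final shape: (4, 2, 1, 1).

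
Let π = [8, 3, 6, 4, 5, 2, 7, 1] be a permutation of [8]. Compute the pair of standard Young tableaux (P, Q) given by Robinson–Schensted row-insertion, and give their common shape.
P = [1, 4, 5, 7] / [2] / [3] / [6] / [8];  Q = [1, 3, 5, 7] / [2] / [4] / [6] / [8];  common shape = (4, 1, 1, 1, 1)

Row-insert the values π_1, π_2, … into P one at a time, bumping the leftmost entry strictly greater than the inserted value down to the next row. The recording tableau Q records, in position (i, j), the step at which that cell was added to P.
  Insert 8 (step 1): P = [8];  Q = [1]
  Insert 3 (step 2): P = [3] / [8];  Q = [1] / [2]
  Insert 6 (step 3): P = [3, 6] / [8];  Q = [1, 3] / [2]
  Insert 4 (step 4): P = [3, 4] / [6] / [8];  Q = [1, 3] / [2] / [4]
  Insert 5 (step 5): P = [3, 4, 5] / [6] / [8];  Q = [1, 3, 5] / [2] / [4]
  Insert 2 (step 6): P = [2, 4, 5] / [3] / [6] / [8];  Q = [1, 3, 5] / [2] / [4] / [6]
  Insert 7 (step 7): P = [2, 4, 5, 7] / [3] / [6] / [8];  Q = [1, 3, 5, 7] / [2] / [4] / [6]
  Insert 1 (step 8): P = [1, 4, 5, 7] / [2] / [3] / [6] / [8];  Q = [1, 3, 5, 7] / [2] / [4] / [6] / [8]
Final shape: (4, 1, 1, 1, 1).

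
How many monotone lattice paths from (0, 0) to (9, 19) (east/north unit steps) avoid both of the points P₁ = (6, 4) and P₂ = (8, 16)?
Number of paths = 3870096

Inclusion–exclusion. Total paths: C(28, 9) = 6906900. Through P₁: C(10, 6)·C(18, 3) = 171360. Through P₂: C(24, 8)·C(4, 1) = 2941884. Since P₁ is strictly southwest of P₂, a monotone path through both must visit P₁ then P₂; paths through both = C(10, 6)·C(14, 2)·C(4, 1) = 76440. Avoid both = 6906900 − 171360 − 2941884 + 76440 = 3870096.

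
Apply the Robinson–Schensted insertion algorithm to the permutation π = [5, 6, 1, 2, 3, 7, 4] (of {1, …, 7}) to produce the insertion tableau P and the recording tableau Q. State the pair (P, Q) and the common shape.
P = [1, 2, 3, 4] / [5, 6, 7];  Q = [1, 2, 5, 6] / [3, 4, 7];  common shape = (4, 3)

Row-insert the values π_1, π_2, … into P one at a time, bumping the leftmost entry strictly greater than the inserted value down to the next row. The recording tableau Q records, in position (i, j), the step at which that cell was added to P.
  Insert 5 (step 1): P = [5];  Q = [1]
  Insert 6 (step 2): P = [5, 6];  Q = [1, 2]
  Insert 1 (step 3): P = [1, 6] / [5];  Q = [1, 2] / [3]
  Insert 2 (step 4): P = [1, 2] / [5, 6];  Q = [1, 2] / [3, 4]
  Insert 3 (step 5): P = [1, 2, 3] / [5, 6];  Q = [1, 2, 5] / [3, 4]
  Insert 7 (step 6): P = [1, 2, 3, 7] / [5, 6];  Q = [1, 2, 5, 6] / [3, 4]
  Insert 4 (step 7): P = [1, 2, 3, 4] / [5, 6, 7];  Q = [1, 2, 5, 6] / [3, 4, 7]
Final shape: (4, 3).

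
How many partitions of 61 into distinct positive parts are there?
q(61) = 12076

A partition into distinct parts is a strictly decreasing sequence summing to n. The recurrence d(n, m) = d(n, m−1) + d(n−m, m−1) (use part m at most once) with q(n) = d(n, n) gives q(61) = 12076. (Euler's theorem: # distinct-part partitions = # odd-part partitions.)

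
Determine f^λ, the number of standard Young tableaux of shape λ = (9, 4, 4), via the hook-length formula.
# SYT of shape (9, 4, 4) = 129948

Hook-length formula: f^λ = n! / Π hook(c), product over all cells c of the Young diagram. For λ = (9, 4, 4), n = 17 boxes. Hook lengths by row (left-to-right, top-to-bottom): [11, 10, 9, 8, 5, 4, 3, 2, 1]; [5, 4, 3, 2]; [4, 3, 2, 1]. Product of hooks = 2737152000. So f^λ = 17! / 2737152000 = 355687428096000 / 2737152000 = 129948.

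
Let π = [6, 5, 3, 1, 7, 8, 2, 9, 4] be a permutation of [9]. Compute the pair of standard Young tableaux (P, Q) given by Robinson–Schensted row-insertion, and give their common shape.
P = [1, 2, 4, 9] / [3, 7, 8] / [5] / [6];  Q = [1, 5, 6, 8] / [2, 7, 9] / [3] / [4];  common shape = (4, 3, 1, 1)

Row-insert the values π_1, π_2, … into P one at a time, bumping the leftmost entry strictly greater than the inserted value down to the next row. The recording tableau Q records, in position (i, j), the step at which that cell was added to P.
  Insert 6 (step 1): P = [6];  Q = [1]
  Insert 5 (step 2): P = [5] / [6];  Q = [1] / [2]
  Insert 3 (step 3): P = [3] / [5] / [6];  Q = [1] / [2] / [3]
  Insert 1 (step 4): P = [1] / [3] / [5] / [6];  Q = [1] / [2] / [3] / [4]
  Insert 7 (step 5): P = [1, 7] / [3] / [5] / [6];  Q = [1, 5] / [2] / [3] / [4]
  Insert 8 (step 6): P = [1, 7, 8] / [3] / [5] / [6];  Q = [1, 5, 6] / [2] / [3] / [4]
  Insert 2 (step 7): P = [1, 2, 8] / [3, 7] / [5] / [6];  Q = [1, 5, 6] / [2, 7] / [3] / [4]
  Insert 9 (step 8): P = [1, 2, 8, 9] / [3, 7] / [5] / [6];  Q = [1, 5, 6, 8] / [2, 7] / [3] / [4]
  Insert 4 (step 9): P = [1, 2, 4, 9] / [3, 7, 8] / [5] / [6];  Q = [1, 5, 6, 8] / [2, 7, 9] / [3] / [4]
Final shape: (4, 3, 1, 1).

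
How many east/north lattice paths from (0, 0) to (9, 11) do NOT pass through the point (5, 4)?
Number of paths = 126380

Total paths from (0, 0) to (9, 11): C(20, 9) = 167960. Paths through (5, 4): (paths (0, 0) → (5, 4)) × (paths (5, 4) → (9, 11)) = C(9, 5) · C(11, 4) = 126 · 330 = 41580. Avoidance count = 167960 − 41580 = 126380.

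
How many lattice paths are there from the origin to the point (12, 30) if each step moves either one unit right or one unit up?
Number of paths = 11058116888

A monotone lattice path from (0, 0) to (12, 30) consists of 12 east steps and 30 north steps in some order, so it is determined by which 12 of the 42 steps are east. The count is C(42, 12) = 11058116888.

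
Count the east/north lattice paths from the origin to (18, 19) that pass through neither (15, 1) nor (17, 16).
Number of paths = 13005406884

Inclusion–exclusion. Total paths: C(37, 18) = 17672631900. Through P₁: C(16, 15)·C(21, 3) = 21280. Through P₂: C(33, 17)·C(4, 1) = 4667212440. Since P₁ is strictly southwest of P₂, a monotone path through both must visit P₁ then P₂; paths through both = C(16, 15)·C(17, 2)·C(4, 1) = 8704. Avoid both = 17672631900 − 21280 − 4667212440 + 8704 = 13005406884.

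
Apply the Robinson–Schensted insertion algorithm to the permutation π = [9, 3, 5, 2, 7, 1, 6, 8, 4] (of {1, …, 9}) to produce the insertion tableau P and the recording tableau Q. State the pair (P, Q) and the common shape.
P = [1, 4, 6, 8] / [2, 5] / [3, 7] / [9];  Q = [1, 3, 5, 8] / [2, 7] / [4, 9] / [6];  common shape = (4, 2, 2, 1)

Row-insert the values π_1, π_2, … into P one at a time, bumping the leftmost entry strictly greater than the inserted value down to the next row. The recording tableau Q records, in position (i, j), the step at which that cell was added to P.
  Insert 9 (step 1): P = [9];  Q = [1]
  Insert 3 (step 2): P = [3] / [9];  Q = [1] / [2]
  Insert 5 (step 3): P = [3, 5] / [9];  Q = [1, 3] / [2]
  Insert 2 (step 4): P = [2, 5] / [3] / [9];  Q = [1, 3] / [2] / [4]
  Insert 7 (step 5): P = [2, 5, 7] / [3] / [9];  Q = [1, 3, 5] / [2] / [4]
  Insert 1 (step 6): P = [1, 5, 7] / [2] / [3] / [9];  Q = [1, 3, 5] / [2] / [4] / [6]
  Insert 6 (step 7): P = [1, 5, 6] / [2, 7] / [3] / [9];  Q = [1, 3, 5] / [2, 7] / [4] / [6]
  Insert 8 (step 8): P = [1, 5, 6, 8] / [2, 7] / [3] / [9];  Q = [1, 3, 5, 8] / [2, 7] / [4] / [6]
  Insert 4 (step 9): P = [1, 4, 6, 8] / [2, 5] / [3, 7] / [9];  Q = [1, 3, 5, 8] / [2, 7] / [4, 9] / [6]
Final shape: (4, 2, 2, 1).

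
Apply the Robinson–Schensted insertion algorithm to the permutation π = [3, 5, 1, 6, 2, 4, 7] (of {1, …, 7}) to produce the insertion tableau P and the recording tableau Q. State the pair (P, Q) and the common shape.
P = [1, 2, 4, 7] / [3, 5, 6];  Q = [1, 2, 4, 7] / [3, 5, 6];  common shape = (4, 3)

Row-insert the values π_1, π_2, … into P one at a time, bumping the leftmost entry strictly greater than the inserted value down to the next row. The recording tableau Q records, in position (i, j), the step at which that cell was added to P.
  Insert 3 (step 1): P = [3];  Q = [1]
  Insert 5 (step 2): P = [3, 5];  Q = [1, 2]
  Insert 1 (step 3): P = [1, 5] / [3];  Q = [1, 2] / [3]
  Insert 6 (step 4): P = [1, 5, 6] / [3];  Q = [1, 2, 4] / [3]
  Insert 2 (step 5): P = [1, 2, 6] / [3, 5];  Q = [1, 2, 4] / [3, 5]
  Insert 4 (step 6): P = [1, 2, 4] / [3, 5, 6];  Q = [1, 2, 4] / [3, 5, 6]
  Insert 7 (step 7): P = [1, 2, 4, 7] / [3, 5, 6];  Q = [1, 2, 4, 7] / [3, 5, 6]
Final shape: (4, 3).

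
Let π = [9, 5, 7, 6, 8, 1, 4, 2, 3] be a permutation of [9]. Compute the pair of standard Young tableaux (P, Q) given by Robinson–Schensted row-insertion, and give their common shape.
P = [1, 2, 3] / [4, 6, 8] / [5] / [7] / [9];  Q = [1, 3, 5] / [2, 7, 9] / [4] / [6] / [8];  common shape = (3, 3, 1, 1, 1)

Row-insert the values π_1, π_2, … into P one at a time, bumping the leftmost entry strictly greater than the inserted value down to the next row. The recording tableau Q records, in position (i, j), the step at which that cell was added to P.
  Insert 9 (step 1): P = [9];  Q = [1]
  Insert 5 (step 2): P = [5] / [9];  Q = [1] / [2]
  Insert 7 (step 3): P = [5, 7] / [9];  Q = [1, 3] / [2]
  Insert 6 (step 4): P = [5, 6] / [7] / [9];  Q = [1, 3] / [2] / [4]
  Insert 8 (step 5): P = [5, 6, 8] / [7] / [9];  Q = [1, 3, 5] / [2] / [4]
  Insert 1 (step 6): P = [1, 6, 8] / [5] / [7] / [9];  Q = [1, 3, 5] / [2] / [4] / [6]
  Insert 4 (step 7): P = [1, 4, 8] / [5, 6] / [7] / [9];  Q = [1, 3, 5] / [2, 7] / [4] / [6]
  Insert 2 (step 8): P = [1, 2, 8] / [4, 6] / [5] / [7] / [9];  Q = [1, 3, 5] / [2, 7] / [4] / [6] / [8]
  Insert 3 (step 9): P = [1, 2, 3] / [4, 6, 8] / [5] / [7] / [9];  Q = [1, 3, 5] / [2, 7, 9] / [4] / [6] / [8]
Final shape: (3, 3, 1, 1, 1).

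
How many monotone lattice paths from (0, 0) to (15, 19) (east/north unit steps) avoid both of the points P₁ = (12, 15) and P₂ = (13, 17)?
Number of paths = 841882800

Inclusion–exclusion. Total paths: C(34, 15) = 1855967520. Through P₁: C(27, 12)·C(7, 3) = 608435100. Through P₂: C(30, 13)·C(4, 2) = 718559100. Since P₁ is strictly southwest of P₂, a monotone path through both must visit P₁ then P₂; paths through both = C(27, 12)·C(3, 1)·C(4, 2) = 312909480. Avoid both = 1855967520 − 608435100 − 718559100 + 312909480 = 841882800.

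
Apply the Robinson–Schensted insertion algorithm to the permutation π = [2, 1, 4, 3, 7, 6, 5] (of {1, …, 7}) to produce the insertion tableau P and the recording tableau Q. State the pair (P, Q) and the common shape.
P = [1, 3, 5] / [2, 4, 6] / [7];  Q = [1, 3, 5] / [2, 4, 6] / [7];  common shape = (3, 3, 1)

Row-insert the values π_1, π_2, … into P one at a time, bumping the leftmost entry strictly greater than the inserted value down to the next row. The recording tableau Q records, in position (i, j), the step at which that cell was added to P.
  Insert 2 (step 1): P = [2];  Q = [1]
  Insert 1 (step 2): P = [1] / [2];  Q = [1] / [2]
  Insert 4 (step 3): P = [1, 4] / [2];  Q = [1, 3] / [2]
  Insert 3 (step 4): P = [1, 3] / [2, 4];  Q = [1, 3] / [2, 4]
  Insert 7 (step 5): P = [1, 3, 7] / [2, 4];  Q = [1, 3, 5] / [2, 4]
  Insert 6 (step 6): P = [1, 3, 6] / [2, 4, 7];  Q = [1, 3, 5] / [2, 4, 6]
  Insert 5 (step 7): P = [1, 3, 5] / [2, 4, 6] / [7];  Q = [1, 3, 5] / [2, 4, 6] / [7]
Final shape: (3, 3, 1).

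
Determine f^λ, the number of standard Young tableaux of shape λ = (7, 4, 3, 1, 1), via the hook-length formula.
# SYT of shape (7, 4, 3, 1, 1) = 673920

Hook-length formula: f^λ = n! / Π hook(c), product over all cells c of the Young diagram. For λ = (7, 4, 3, 1, 1), n = 16 boxes. Hook lengths by row (left-to-right, top-to-bottom): [11, 8, 7, 5, 3, 2, 1]; [7, 4, 3, 1]; [5, 2, 1]; [2]; [1]. Product of hooks = 31046400. So f^λ = 16! / 31046400 = 20922789888000 / 31046400 = 673920.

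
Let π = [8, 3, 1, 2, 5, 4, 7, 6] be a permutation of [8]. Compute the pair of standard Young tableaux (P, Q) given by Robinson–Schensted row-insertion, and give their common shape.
P = [1, 2, 4, 6] / [3, 5, 7] / [8];  Q = [1, 4, 5, 7] / [2, 6, 8] / [3];  common shape = (4, 3, 1)

Row-insert the values π_1, π_2, … into P one at a time, bumping the leftmost entry strictly greater than the inserted value down to the next row. The recording tableau Q records, in position (i, j), the step at which that cell was added to P.
  Insert 8 (step 1): P = [8];  Q = [1]
  Insert 3 (step 2): P = [3] / [8];  Q = [1] / [2]
  Insert 1 (step 3): P = [1] / [3] / [8];  Q = [1] / [2] / [3]
  Insert 2 (step 4): P = [1, 2] / [3] / [8];  Q = [1, 4] / [2] / [3]
  Insert 5 (step 5): P = [1, 2, 5] / [3] / [8];  Q = [1, 4, 5] / [2] / [3]
  Insert 4 (step 6): P = [1, 2, 4] / [3, 5] / [8];  Q = [1, 4, 5] / [2, 6] / [3]
  Insert 7 (step 7): P = [1, 2, 4, 7] / [3, 5] / [8];  Q = [1, 4, 5, 7] / [2, 6] / [3]
  Insert 6 (step 8): P = [1, 2, 4, 6] / [3, 5, 7] / [8];  Q = [1, 4, 5, 7] / [2, 6, 8] / [3]
Final shape: (4, 3, 1).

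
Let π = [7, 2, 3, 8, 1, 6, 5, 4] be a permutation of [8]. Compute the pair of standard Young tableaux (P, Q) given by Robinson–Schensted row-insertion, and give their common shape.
P = [1, 3, 4] / [2, 5] / [6, 8] / [7];  Q = [1, 3, 4] / [2, 6] / [5, 7] / [8];  common shape = (3, 2, 2, 1)

Row-insert the values π_1, π_2, … into P one at a time, bumping the leftmost entry strictly greater than the inserted value down to the next row. The recording tableau Q records, in position (i, j), the step at which that cell was added to P.
  Insert 7 (step 1): P = [7];  Q = [1]
  Insert 2 (step 2): P = [2] / [7];  Q = [1] / [2]
  Insert 3 (step 3): P = [2, 3] / [7];  Q = [1, 3] / [2]
  Insert 8 (step 4): P = [2, 3, 8] / [7];  Q = [1, 3, 4] / [2]
  Insert 1 (step 5): P = [1, 3, 8] / [2] / [7];  Q = [1, 3, 4] / [2] / [5]
  Insert 6 (step 6): P = [1, 3, 6] / [2, 8] / [7];  Q = [1, 3, 4] / [2, 6] / [5]
  Insert 5 (step 7): P = [1, 3, 5] / [2, 6] / [7, 8];  Q = [1, 3, 4] / [2, 6] / [5, 7]
  Insert 4 (step 8): P = [1, 3, 4] / [2, 5] / [6, 8] / [7];  Q = [1, 3, 4] / [2, 6] / [5, 7] / [8]
Final shape: (3, 2, 2, 1).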